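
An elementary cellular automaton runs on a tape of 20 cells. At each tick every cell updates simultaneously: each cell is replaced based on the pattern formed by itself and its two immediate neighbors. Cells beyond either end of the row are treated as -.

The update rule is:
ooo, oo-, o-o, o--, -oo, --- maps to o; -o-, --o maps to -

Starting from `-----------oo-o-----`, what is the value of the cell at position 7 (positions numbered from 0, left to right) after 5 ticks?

oooooooooo-ooo-ooooo
oooooooooooooooooooo
oooooooooooooooooooo  (fixed point — unchanged through tick 5)
position 7 holds o

o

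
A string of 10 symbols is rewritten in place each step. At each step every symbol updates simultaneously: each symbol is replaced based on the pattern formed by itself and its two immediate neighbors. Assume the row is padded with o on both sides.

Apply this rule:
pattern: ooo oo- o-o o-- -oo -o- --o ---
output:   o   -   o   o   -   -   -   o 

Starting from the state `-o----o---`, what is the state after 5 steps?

o-o-o-o--o

o-ooo--oo-
-o-o-o---o
o-o-o-oo--
-o-o-o--o-
o-o-o-o--o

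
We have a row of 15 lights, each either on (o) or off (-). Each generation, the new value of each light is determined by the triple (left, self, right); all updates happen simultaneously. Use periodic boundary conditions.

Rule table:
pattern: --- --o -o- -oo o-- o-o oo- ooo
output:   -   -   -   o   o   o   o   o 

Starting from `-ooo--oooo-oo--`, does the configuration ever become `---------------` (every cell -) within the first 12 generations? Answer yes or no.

-oooo-oooooooo-
-oooooooooooooo
ooooooooooooooo
ooooooooooooooo  (fixed point — unchanged through generation 12)
generation 12 is ooooooooooooooo, still not uniform -

no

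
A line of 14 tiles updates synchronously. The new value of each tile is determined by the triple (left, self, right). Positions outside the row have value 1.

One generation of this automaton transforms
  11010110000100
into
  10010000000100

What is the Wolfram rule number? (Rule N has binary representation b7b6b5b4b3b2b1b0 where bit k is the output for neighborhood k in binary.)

position 0: 111 → 1  (bit 7 = 1)
position 1: 110 → 0  (bit 6 = 0)
position 2: 101 → 0  (bit 5 = 0)
position 7: 100 → 0  (bit 4 = 0)
position 5: 011 → 0  (bit 3 = 0)
position 3: 010 → 1  (bit 2 = 1)
position 10: 001 → 0  (bit 1 = 0)
position 8: 000 → 0  (bit 0 = 0)
bits b7..b0 = 10000100 = 132

132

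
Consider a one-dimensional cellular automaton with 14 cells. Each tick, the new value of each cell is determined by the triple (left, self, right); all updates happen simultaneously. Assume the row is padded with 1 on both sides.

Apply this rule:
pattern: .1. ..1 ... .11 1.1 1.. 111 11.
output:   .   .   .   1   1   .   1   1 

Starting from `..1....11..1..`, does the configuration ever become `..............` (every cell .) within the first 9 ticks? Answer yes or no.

no

.......11.....
.......11.....  (fixed point — unchanged through tick 9)
tick 9 is .......11....., still not uniform .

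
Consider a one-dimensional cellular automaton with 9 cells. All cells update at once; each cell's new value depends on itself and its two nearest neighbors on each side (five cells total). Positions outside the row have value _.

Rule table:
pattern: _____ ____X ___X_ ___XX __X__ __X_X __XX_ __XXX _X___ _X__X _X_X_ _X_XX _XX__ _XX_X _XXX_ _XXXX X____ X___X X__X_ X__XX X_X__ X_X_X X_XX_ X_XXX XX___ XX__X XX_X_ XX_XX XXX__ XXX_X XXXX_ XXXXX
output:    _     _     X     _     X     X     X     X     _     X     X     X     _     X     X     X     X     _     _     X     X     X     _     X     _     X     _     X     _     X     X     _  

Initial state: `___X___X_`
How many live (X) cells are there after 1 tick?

4

tick 1: __XX__XX_
count of X: 4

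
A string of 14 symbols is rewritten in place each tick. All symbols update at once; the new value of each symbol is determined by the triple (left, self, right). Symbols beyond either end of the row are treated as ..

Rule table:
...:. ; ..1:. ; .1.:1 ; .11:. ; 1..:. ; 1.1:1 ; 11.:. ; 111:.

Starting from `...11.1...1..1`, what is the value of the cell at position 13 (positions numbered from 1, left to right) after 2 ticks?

.

.....11...1..1
..........1..1
position 13 holds .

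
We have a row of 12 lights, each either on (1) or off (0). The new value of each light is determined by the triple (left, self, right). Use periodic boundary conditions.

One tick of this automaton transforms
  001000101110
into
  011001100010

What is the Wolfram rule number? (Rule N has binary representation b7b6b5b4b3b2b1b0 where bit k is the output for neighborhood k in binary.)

position 9: 111 → 0  (bit 7 = 0)
position 10: 110 → 1  (bit 6 = 1)
position 7: 101 → 0  (bit 5 = 0)
position 3: 100 → 0  (bit 4 = 0)
position 8: 011 → 0  (bit 3 = 0)
position 2: 010 → 1  (bit 2 = 1)
position 1: 001 → 1  (bit 1 = 1)
position 0: 000 → 0  (bit 0 = 0)
bits b7..b0 = 01000110 = 70

70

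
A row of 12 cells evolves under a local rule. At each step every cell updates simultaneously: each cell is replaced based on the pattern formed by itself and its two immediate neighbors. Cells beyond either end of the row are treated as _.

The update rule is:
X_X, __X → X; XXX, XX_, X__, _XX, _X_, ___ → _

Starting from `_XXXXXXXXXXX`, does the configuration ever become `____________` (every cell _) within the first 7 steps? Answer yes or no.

yes

step 1: X___________
step 2: ____________
all cells are _ at step 2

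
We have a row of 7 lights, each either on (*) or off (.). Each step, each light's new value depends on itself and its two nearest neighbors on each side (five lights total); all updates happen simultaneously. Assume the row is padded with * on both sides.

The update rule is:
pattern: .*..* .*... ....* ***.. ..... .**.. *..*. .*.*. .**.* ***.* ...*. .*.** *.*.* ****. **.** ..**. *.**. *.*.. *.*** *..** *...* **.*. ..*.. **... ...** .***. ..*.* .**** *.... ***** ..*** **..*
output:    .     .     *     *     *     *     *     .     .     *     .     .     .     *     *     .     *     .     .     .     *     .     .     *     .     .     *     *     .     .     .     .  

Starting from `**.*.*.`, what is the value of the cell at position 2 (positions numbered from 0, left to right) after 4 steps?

**.....
***.**.
.****.*
*.****.
position 2 holds *

*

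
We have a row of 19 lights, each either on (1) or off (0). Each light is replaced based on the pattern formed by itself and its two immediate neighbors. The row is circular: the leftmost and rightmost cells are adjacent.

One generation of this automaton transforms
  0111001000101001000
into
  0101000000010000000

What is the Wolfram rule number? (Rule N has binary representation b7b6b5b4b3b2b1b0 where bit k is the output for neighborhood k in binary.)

position 2: 111 → 0  (bit 7 = 0)
position 3: 110 → 1  (bit 6 = 1)
position 11: 101 → 1  (bit 5 = 1)
position 4: 100 → 0  (bit 4 = 0)
position 1: 011 → 1  (bit 3 = 1)
position 6: 010 → 0  (bit 2 = 0)
position 0: 001 → 0  (bit 1 = 0)
position 8: 000 → 0  (bit 0 = 0)
bits b7..b0 = 01101000 = 104

104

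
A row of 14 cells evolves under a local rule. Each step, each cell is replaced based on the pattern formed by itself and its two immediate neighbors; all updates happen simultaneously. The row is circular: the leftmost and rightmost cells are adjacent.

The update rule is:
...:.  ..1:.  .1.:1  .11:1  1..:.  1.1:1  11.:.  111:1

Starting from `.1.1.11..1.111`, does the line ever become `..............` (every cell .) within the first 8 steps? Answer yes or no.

111111...1111.
11111....111.1
1111.....11.11
111......1.111
11.......11111
1........11111
.........11111
.........1111.
step 8 is .........1111., still not uniform .

no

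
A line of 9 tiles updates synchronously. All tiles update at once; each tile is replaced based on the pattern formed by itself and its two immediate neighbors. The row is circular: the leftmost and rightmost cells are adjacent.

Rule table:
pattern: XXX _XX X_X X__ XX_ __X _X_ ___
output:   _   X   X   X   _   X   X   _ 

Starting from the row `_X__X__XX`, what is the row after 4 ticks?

XXX___XX_

tick 1: XXXXXXXX_
tick 2: X_______X
tick 3: _X_____XX
tick 4: XXX___XX_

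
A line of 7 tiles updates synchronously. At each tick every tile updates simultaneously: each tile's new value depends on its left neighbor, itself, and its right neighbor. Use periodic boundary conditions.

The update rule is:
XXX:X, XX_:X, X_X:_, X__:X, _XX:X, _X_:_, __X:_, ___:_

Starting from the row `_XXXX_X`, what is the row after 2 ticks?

_XXXXX_

_XXXX__
_XXXXX_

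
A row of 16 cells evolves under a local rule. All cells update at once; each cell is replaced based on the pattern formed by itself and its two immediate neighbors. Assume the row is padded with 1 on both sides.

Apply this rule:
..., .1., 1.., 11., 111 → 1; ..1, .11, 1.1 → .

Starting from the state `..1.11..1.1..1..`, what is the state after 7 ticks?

1.1..11.1.11.11.
1.11..1.1..1..1.
1..11.1.11.11.1.
11..1.1..1..1.1.
111.1.11.11.1.1.
111.1..1..1.1.1.
111.11.11.1.1.1.

111.11.11.1.1.1.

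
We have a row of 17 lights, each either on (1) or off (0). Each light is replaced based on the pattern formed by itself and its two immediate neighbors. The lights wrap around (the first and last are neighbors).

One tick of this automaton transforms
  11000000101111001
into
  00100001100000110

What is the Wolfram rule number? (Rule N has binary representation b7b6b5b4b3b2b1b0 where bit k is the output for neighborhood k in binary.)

22

position 0: 111 → 0  (bit 7 = 0)
position 1: 110 → 0  (bit 6 = 0)
position 9: 101 → 0  (bit 5 = 0)
position 2: 100 → 1  (bit 4 = 1)
position 10: 011 → 0  (bit 3 = 0)
position 8: 010 → 1  (bit 2 = 1)
position 7: 001 → 1  (bit 1 = 1)
position 3: 000 → 0  (bit 0 = 0)
bits b7..b0 = 00010110 = 22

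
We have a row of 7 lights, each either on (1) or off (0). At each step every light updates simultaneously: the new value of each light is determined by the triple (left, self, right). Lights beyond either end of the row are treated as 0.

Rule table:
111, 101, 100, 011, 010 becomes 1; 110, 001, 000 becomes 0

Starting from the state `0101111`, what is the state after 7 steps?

step 1: 0111110
step 2: 0111101
step 3: 0111011
step 4: 0110110
step 5: 0101101
step 6: 0111011  (repeats step 3; period 3)
step 7: 0110110

0110110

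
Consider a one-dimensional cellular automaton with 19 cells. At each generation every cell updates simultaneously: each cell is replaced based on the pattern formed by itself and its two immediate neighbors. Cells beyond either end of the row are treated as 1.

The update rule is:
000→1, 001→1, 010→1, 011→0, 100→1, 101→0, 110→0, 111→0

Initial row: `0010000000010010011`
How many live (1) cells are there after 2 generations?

1111111111111111100
0000000000000000011
count of 1: 2

2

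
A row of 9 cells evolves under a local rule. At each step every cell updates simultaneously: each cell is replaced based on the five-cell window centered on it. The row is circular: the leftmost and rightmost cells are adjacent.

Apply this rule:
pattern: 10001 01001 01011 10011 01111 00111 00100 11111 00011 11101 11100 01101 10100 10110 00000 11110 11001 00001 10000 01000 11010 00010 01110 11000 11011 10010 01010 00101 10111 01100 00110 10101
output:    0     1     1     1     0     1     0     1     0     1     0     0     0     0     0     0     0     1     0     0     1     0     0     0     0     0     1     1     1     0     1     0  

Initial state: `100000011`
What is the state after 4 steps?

000001010
000101100
010110000
011000001

011000001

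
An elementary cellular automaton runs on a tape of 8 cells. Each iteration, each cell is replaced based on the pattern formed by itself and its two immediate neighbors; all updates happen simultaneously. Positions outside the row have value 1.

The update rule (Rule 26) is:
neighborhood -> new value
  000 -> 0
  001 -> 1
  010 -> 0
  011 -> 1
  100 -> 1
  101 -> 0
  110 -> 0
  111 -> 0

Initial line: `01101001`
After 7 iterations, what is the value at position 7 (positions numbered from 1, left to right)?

01000111
00101100
11001011
00110010
11101100
00001011
10010010
position 7 holds 1

1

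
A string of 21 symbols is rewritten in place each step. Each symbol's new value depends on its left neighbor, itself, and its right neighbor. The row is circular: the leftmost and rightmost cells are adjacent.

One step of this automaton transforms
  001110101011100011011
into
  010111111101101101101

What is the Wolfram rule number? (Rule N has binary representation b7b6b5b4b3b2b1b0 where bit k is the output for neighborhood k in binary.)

position 3: 111 → 1  (bit 7 = 1)
position 4: 110 → 1  (bit 6 = 1)
position 5: 101 → 1  (bit 5 = 1)
position 0: 100 → 0  (bit 4 = 0)
position 2: 011 → 0  (bit 3 = 0)
position 6: 010 → 1  (bit 2 = 1)
position 1: 001 → 1  (bit 1 = 1)
position 14: 000 → 1  (bit 0 = 1)
bits b7..b0 = 11100111 = 231

231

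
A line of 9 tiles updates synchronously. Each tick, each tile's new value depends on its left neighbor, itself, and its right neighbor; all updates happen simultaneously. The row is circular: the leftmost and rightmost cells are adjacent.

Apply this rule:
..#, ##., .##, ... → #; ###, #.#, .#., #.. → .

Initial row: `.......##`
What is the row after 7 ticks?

.########
.#......#
...#####.
####...#.
#..#.##..
..#..##.#
.#..###..

.#..###..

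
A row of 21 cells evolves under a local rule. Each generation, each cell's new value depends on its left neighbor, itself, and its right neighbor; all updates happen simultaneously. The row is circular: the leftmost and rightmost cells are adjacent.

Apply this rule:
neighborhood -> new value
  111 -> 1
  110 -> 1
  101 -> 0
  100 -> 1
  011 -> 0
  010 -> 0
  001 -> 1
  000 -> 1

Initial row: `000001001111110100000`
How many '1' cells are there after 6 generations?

generation 1: 111110110111110011111
generation 2: 111110010011111101111
generation 3: 111111101101111100111
generation 4: 111111100100111111011
generation 5: 111111111011011111001
generation 6: 111111111001001111110
count of 1: 16

16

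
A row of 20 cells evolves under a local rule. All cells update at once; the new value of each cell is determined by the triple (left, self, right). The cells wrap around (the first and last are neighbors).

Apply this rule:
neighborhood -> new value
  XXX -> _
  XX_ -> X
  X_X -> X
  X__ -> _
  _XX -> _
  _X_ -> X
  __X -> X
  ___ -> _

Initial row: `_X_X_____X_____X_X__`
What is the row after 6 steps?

_____X_X_______X_X__

step 1: XXXX____XX____XXXX__
step 2: ___X___X_X___X___X_X
step 3: __XX__XXXX__XX__XXXX
step 4: _X_X_X___X_X_X_X___X
step 5: XXXXXX__XXXXXXXX__XX
step 6: _____X_X_______X_X__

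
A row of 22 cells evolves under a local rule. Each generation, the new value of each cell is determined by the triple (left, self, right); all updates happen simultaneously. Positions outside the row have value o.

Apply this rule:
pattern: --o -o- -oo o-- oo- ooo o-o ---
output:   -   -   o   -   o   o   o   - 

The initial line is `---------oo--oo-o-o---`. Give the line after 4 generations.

---------oo--ooo-o----
---------oo--oooo-----
---------oo--oooo-----  (fixed point — unchanged through generation 4)

---------oo--oooo-----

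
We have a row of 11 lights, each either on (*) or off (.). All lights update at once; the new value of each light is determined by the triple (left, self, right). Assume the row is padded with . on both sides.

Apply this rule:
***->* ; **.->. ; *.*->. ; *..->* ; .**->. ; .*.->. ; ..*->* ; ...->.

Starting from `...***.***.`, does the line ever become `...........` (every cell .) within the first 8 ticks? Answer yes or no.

no

tick 1: ..*.*...*.*
tick 2: .*...*.*...
tick 3: *.*.*...*..
tick 4: .....*.*.*.
tick 5: ....*.....*
tick 6: ...*.*...*.
tick 7: ..*...*.*.*
tick 8: .*.*.*.....
tick 8 is .*.*.*....., still not uniform .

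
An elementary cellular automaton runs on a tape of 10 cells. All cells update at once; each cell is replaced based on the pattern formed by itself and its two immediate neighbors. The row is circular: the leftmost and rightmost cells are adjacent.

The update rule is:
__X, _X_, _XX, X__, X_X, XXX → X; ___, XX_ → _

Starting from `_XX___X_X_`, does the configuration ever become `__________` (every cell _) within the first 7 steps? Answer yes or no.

no

step 1: XX_X_XXXXX
step 2: X_XXXXXXXX
step 3: _XXXXXXXXX
step 4: XXXXXXXXX_
step 5: XXXXXXXX_X
step 6: XXXXXXX_XX
step 7: XXXXXX_XXX
step 7 is XXXXXX_XXX, still not uniform _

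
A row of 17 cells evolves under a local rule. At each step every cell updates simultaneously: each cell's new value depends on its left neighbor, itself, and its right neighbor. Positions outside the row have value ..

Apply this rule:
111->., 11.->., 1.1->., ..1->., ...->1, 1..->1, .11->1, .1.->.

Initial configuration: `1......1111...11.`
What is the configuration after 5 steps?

step 1: .11111.1...11.1.1
step 2: .1......11.1.....
step 3: ..11111.1...11111
step 4: 1.1......11.1....
step 5: ...11111.1...1111

...11111.1...1111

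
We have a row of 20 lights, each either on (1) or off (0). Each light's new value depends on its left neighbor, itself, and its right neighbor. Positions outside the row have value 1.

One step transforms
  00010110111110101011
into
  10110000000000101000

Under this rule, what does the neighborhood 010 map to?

1

At position 3 the neighborhood is 010; the next row has 1 there.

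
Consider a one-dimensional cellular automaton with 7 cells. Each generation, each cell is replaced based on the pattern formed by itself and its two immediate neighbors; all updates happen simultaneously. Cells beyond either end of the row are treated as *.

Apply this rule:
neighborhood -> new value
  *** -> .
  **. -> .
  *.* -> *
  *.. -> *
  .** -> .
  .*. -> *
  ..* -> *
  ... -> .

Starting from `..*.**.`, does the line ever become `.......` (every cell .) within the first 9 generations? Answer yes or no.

****..*
....**.
*..*..*
.*****.
*.....*
.*...*.
***.***
...*...
*.***.*
generation 9 is *.***.*, still not uniform .

no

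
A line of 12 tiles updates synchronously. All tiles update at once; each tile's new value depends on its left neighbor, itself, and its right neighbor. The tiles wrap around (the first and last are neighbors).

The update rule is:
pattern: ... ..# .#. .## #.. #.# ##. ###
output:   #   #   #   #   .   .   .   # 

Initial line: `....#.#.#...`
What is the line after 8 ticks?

##..##..##..

#####.#.#.##
####..#.#.##
###..##.#.##
##..##..#.##
#..##..##.##
..##..##..##
.##..##..##.
##..##..##..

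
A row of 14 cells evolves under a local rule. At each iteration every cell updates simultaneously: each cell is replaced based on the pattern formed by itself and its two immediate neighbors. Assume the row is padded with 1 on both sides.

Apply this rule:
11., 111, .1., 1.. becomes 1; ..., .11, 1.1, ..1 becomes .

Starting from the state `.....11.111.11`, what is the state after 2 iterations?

11....11..11..

1.....1..11..1
11....11..11..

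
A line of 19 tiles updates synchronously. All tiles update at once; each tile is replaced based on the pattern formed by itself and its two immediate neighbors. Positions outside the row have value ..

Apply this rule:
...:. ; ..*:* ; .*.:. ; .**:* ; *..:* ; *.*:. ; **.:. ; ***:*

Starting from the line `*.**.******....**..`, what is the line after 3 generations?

..*..*****.*..**.*.
.*.******...***...*
*..*****.*.***.*.*.

*..*****.*.***.*.*.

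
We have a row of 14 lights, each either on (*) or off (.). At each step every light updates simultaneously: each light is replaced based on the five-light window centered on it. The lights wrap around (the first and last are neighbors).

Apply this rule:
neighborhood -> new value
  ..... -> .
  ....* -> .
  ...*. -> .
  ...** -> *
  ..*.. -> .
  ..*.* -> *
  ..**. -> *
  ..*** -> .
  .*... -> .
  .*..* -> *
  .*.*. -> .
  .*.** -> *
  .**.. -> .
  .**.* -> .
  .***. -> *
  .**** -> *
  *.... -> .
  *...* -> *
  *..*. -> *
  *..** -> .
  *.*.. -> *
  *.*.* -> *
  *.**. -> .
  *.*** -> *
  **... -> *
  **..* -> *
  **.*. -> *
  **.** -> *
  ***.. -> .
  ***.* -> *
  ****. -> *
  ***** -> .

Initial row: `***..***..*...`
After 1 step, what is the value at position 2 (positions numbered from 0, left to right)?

.*.*..*.**..**
position 2 holds .

.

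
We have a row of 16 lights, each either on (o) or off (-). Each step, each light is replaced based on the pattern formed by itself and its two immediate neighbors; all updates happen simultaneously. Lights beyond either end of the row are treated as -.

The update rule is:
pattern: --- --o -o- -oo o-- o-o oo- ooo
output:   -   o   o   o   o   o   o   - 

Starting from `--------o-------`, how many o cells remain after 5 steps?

8

-------ooo------
------oo-oo-----
-----ooooooo----
----oo-----oo---
---oooo---oooo--
count of o: 8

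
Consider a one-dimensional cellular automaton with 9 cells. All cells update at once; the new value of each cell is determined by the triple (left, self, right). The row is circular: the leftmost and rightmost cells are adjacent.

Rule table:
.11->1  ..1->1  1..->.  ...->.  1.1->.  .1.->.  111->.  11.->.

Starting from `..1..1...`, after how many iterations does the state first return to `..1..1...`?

iteration 1: .1..1....
iteration 2: 1..1.....
iteration 3: ..1.....1
iteration 4: .1.....1.
iteration 5: 1.....1..
iteration 6: .....1..1
iteration 7: ....1..1.
iteration 8: ...1..1..
iteration 9: ..1..1...

9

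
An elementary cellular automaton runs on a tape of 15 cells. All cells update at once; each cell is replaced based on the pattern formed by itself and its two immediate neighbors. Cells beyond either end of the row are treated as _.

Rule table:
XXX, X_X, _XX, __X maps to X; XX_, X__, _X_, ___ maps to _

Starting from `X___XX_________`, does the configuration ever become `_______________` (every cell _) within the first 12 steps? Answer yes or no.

___XX__________
__XX___________
_XX____________
XX_____________
X______________
_______________
all cells are _ at step 6

yes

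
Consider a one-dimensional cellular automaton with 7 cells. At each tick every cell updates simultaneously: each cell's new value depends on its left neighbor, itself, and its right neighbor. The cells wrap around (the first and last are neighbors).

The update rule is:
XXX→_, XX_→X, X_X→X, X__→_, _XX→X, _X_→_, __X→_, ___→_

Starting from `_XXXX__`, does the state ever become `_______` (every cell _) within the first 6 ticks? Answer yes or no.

yes

_X__X__
_______
all cells are _ at tick 2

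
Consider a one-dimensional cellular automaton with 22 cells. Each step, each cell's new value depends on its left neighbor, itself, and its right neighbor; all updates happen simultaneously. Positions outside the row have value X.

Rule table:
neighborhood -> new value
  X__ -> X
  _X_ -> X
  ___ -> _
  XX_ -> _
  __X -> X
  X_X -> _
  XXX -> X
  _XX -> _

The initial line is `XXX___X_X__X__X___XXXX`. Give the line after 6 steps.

X_X_XXX_X__XXX_X_X_X__

XX_X_XX_XXXXXXXX_X_XXX
X__X_____XXXXXX__X__XX
_XXXX___X_XXXX_XXXXX_X
__XX_X_XX__XX___XXX___
XX___X___XX__X_X_X_X_X
X_X_XXX_X__XXX_X_X_X__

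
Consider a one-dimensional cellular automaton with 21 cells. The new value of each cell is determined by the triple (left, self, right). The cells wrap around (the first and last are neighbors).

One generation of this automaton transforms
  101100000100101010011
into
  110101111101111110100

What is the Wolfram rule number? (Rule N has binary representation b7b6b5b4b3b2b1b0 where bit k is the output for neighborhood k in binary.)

103

position 20: 111 → 0  (bit 7 = 0)
position 0: 110 → 1  (bit 6 = 1)
position 1: 101 → 1  (bit 5 = 1)
position 4: 100 → 0  (bit 4 = 0)
position 2: 011 → 0  (bit 3 = 0)
position 9: 010 → 1  (bit 2 = 1)
position 8: 001 → 1  (bit 1 = 1)
position 5: 000 → 1  (bit 0 = 1)
bits b7..b0 = 01100111 = 103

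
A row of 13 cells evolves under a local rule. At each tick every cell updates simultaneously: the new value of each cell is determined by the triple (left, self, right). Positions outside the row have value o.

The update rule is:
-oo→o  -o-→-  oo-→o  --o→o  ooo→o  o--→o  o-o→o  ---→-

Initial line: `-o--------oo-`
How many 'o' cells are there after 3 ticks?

10

o-o------oooo
oo-o----ooooo
ooo-o--oooooo
count of o: 10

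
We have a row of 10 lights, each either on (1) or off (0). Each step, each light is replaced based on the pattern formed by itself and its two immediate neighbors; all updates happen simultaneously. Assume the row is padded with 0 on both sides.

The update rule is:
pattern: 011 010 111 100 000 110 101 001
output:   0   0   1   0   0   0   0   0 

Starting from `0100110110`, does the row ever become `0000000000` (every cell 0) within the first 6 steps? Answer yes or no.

yes

0000000000
all cells are 0 at step 1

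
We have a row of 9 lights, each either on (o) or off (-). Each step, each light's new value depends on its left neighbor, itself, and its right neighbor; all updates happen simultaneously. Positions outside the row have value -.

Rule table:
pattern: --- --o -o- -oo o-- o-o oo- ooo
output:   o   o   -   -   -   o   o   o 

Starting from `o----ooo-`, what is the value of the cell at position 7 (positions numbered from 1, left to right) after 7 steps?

o

step 1: --ooo-oo-
step 2: oo-ooo-o-
step 3: -oo-ooo--
step 4: o-oo-oo-o
step 5: -o-oo-oo-
step 6: o-o-oo-o-
step 7: -o-o-oo--
position 7 holds o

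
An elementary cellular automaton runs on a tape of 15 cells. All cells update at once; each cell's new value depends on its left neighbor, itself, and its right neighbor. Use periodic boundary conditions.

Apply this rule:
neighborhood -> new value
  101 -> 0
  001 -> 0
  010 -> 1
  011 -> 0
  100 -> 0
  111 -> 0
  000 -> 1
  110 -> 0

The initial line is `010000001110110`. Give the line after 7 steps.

010111100000000

010111100000000
010000001111111
010111100000000  (repeats step 1; period 2)
step 7: 010111100000000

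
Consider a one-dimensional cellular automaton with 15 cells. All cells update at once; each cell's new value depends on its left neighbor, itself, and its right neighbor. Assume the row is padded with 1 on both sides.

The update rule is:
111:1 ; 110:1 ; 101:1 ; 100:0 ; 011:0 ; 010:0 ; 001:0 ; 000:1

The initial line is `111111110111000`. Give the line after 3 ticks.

111111111011010
111111111101101
111111111110110

111111111110110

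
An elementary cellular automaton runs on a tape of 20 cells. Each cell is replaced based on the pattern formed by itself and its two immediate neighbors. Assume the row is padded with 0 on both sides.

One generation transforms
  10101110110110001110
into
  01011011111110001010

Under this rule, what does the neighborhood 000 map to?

At position 14 the neighborhood is 000; the next row has 0 there.

0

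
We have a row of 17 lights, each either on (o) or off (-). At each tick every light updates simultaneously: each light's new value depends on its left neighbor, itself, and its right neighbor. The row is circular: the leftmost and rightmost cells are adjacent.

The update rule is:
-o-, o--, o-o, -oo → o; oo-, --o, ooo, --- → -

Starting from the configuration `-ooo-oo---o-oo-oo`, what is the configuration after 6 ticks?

-ooo---o---ooo--o

oo--oo-o--ooo-oo-
o-o-o-ooo-o--oo-o
-oooooo--ooo-o-oo
oo-----o-o--oooo-
o-o----oooo-o---o
-ooo---o---ooo--o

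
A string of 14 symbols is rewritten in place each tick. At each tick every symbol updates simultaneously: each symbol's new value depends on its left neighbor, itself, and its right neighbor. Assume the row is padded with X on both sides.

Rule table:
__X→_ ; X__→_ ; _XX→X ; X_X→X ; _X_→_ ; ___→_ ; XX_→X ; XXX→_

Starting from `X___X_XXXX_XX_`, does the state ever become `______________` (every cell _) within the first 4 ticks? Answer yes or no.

no

X____XX__XXXXX
X____XX__X____
X____XX_______
X____XX_______
tick 4 is X____XX_______, still not uniform _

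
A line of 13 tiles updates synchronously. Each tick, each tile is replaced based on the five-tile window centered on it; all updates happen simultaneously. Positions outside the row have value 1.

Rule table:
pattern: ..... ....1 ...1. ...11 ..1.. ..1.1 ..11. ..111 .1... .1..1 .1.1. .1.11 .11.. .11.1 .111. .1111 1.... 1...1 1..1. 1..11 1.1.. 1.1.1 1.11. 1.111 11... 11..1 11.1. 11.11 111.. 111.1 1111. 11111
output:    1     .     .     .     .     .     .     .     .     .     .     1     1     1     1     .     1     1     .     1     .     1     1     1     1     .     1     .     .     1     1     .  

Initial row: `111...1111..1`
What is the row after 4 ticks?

111...111.11.

tick 1: .1.11...1..1.
tick 2: 1111111.....1
tick 3: .....1.111...
tick 4: 111...111.11.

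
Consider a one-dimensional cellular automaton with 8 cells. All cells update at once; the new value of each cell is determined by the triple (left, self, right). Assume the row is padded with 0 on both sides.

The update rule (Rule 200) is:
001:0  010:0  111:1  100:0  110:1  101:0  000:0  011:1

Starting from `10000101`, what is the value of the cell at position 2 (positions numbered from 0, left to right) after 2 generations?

00000000
00000000
position 2 holds 0

0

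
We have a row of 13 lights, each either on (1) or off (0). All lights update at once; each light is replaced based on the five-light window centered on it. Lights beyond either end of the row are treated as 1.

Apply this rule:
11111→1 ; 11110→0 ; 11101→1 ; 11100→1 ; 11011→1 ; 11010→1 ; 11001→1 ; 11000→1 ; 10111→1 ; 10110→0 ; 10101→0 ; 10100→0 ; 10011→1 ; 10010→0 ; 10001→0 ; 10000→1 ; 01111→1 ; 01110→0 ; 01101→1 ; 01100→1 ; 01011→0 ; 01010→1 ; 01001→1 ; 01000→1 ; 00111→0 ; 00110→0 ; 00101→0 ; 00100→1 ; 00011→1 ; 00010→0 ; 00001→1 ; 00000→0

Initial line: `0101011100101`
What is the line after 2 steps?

1010010110001
1101000011010

1101000011010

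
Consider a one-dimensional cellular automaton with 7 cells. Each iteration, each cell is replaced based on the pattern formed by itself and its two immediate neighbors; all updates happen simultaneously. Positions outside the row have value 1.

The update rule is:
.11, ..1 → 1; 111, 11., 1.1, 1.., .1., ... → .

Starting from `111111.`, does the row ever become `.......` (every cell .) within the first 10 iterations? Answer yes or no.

yes

.......
all cells are . at iteration 1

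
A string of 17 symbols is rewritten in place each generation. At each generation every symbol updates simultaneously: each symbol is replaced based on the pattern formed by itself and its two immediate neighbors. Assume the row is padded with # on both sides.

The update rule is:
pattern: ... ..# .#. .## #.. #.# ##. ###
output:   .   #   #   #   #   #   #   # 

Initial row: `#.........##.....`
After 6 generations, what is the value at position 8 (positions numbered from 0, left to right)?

##.......####...#
###.....######.##
####...##########
#####.###########
#################
#################
position 8 holds #

#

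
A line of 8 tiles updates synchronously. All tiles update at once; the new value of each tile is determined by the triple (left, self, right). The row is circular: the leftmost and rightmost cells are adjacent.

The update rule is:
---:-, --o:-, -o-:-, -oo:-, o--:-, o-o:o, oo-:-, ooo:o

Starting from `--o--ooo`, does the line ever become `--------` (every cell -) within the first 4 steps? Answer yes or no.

yes

step 1: ------o-
step 2: --------
all cells are - at step 2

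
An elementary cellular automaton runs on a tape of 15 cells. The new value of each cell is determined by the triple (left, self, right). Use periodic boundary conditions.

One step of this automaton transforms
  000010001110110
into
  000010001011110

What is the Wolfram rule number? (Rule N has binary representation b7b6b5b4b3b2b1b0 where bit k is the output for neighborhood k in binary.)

108

position 9: 111 → 0  (bit 7 = 0)
position 10: 110 → 1  (bit 6 = 1)
position 11: 101 → 1  (bit 5 = 1)
position 5: 100 → 0  (bit 4 = 0)
position 8: 011 → 1  (bit 3 = 1)
position 4: 010 → 1  (bit 2 = 1)
position 3: 001 → 0  (bit 1 = 0)
position 0: 000 → 0  (bit 0 = 0)
bits b7..b0 = 01101100 = 108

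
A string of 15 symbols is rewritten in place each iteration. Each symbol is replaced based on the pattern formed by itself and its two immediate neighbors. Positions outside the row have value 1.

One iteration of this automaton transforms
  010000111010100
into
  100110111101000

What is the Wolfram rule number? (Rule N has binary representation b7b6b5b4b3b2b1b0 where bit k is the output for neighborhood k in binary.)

position 7: 111 → 1  (bit 7 = 1)
position 8: 110 → 1  (bit 6 = 1)
position 0: 101 → 1  (bit 5 = 1)
position 2: 100 → 0  (bit 4 = 0)
position 6: 011 → 1  (bit 3 = 1)
position 1: 010 → 0  (bit 2 = 0)
position 5: 001 → 0  (bit 1 = 0)
position 3: 000 → 1  (bit 0 = 1)
bits b7..b0 = 11101001 = 233

233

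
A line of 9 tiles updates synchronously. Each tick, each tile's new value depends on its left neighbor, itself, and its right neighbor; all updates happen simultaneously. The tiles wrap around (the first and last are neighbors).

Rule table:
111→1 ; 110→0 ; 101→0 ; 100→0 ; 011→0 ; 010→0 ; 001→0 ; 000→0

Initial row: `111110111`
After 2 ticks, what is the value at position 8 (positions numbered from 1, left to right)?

0

111100011
111000001
position 8 holds 0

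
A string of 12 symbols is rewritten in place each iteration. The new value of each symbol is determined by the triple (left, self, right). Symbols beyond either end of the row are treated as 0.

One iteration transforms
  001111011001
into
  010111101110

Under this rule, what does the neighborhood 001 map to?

1

At position 1 the neighborhood is 001; the next row has 1 there.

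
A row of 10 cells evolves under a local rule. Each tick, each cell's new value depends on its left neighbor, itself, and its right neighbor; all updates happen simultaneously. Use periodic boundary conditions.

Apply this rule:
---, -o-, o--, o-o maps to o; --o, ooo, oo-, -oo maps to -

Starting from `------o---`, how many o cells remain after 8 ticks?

1

tick 1: ooooo-oooo
tick 2: -----o----
tick 3: oooo-ooooo
tick 4: ----o-----
tick 5: ooo-oooooo
tick 6: ---o------
tick 7: oo-ooooooo
tick 8: --o-------
count of o: 1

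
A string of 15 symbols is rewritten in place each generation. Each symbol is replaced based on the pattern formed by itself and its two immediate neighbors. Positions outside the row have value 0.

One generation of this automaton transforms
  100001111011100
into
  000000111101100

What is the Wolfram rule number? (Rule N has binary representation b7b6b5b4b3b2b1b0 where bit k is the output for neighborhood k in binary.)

position 6: 111 → 1  (bit 7 = 1)
position 8: 110 → 1  (bit 6 = 1)
position 9: 101 → 1  (bit 5 = 1)
position 1: 100 → 0  (bit 4 = 0)
position 5: 011 → 0  (bit 3 = 0)
position 0: 010 → 0  (bit 2 = 0)
position 4: 001 → 0  (bit 1 = 0)
position 2: 000 → 0  (bit 0 = 0)
bits b7..b0 = 11100000 = 224

224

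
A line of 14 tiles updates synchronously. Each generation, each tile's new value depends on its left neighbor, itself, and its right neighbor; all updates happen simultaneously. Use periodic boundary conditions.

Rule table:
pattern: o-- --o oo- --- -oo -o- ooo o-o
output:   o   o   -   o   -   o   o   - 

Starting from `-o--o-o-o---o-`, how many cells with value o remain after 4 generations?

ooooo-o-oooooo
oooo--o--ooooo
ooo-ooooo-oooo
oo---ooo---ooo
count of o: 8

8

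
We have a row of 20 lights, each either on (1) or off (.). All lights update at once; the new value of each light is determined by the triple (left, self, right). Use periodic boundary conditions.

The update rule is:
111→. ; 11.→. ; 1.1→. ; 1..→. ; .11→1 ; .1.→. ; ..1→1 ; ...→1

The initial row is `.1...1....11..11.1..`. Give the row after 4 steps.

1..11..1111..11....1
..11..11....11..1111
.11..11..1111..11...
11..11..11....11..11

11..11..11....11..11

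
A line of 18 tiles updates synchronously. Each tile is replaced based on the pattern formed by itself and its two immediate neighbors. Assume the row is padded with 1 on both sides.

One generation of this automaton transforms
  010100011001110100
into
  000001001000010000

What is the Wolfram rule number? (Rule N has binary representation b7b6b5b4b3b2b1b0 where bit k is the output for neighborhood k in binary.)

65

position 12: 111 → 0  (bit 7 = 0)
position 8: 110 → 1  (bit 6 = 1)
position 0: 101 → 0  (bit 5 = 0)
position 4: 100 → 0  (bit 4 = 0)
position 7: 011 → 0  (bit 3 = 0)
position 1: 010 → 0  (bit 2 = 0)
position 6: 001 → 0  (bit 1 = 0)
position 5: 000 → 1  (bit 0 = 1)
bits b7..b0 = 01000001 = 65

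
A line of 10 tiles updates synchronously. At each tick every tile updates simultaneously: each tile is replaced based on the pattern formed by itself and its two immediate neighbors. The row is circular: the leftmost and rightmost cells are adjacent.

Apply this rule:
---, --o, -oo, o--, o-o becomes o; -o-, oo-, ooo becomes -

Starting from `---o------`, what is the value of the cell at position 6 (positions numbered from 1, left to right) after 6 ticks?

o

ooo-oooooo
---oo-----
oooo-ooooo
----oo----
ooooo-oooo
-----oo---
position 6 holds o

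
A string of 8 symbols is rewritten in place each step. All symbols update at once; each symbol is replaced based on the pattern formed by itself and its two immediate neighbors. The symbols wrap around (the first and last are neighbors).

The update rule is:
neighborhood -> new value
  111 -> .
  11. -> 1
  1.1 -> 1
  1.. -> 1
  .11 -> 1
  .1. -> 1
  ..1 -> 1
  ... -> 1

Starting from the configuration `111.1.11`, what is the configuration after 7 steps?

..11111.
111...11
..11111.  (repeats step 1; period 2)
step 7: ..11111.

..11111.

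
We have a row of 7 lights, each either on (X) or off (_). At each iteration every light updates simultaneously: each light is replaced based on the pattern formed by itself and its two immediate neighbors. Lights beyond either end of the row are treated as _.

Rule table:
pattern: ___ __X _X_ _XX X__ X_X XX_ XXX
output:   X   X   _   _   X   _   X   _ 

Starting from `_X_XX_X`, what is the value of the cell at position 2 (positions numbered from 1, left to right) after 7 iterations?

iteration 1: X___X__
iteration 2: _XXX_XX
iteration 3: X__X__X
iteration 4: _XX_XX_
iteration 5: X_X__XX
iteration 6: ___XX_X
iteration 7: XXX_X__
position 2 holds X

X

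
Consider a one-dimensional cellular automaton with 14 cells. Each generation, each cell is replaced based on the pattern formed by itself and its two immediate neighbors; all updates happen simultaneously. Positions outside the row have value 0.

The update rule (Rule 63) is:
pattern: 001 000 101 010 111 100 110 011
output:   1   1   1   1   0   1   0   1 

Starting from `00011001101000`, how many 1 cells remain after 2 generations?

5

11110111011111
10001100110000
count of 1: 5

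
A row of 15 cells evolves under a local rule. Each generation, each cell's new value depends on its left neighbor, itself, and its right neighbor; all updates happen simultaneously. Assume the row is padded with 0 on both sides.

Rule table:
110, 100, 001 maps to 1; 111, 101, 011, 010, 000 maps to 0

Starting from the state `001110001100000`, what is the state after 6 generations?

101010110100001

generation 1: 010011010110000
generation 2: 101101000011000
generation 3: 000100100101100
generation 4: 001011011000110
generation 5: 010001001101011
generation 6: 101010110100001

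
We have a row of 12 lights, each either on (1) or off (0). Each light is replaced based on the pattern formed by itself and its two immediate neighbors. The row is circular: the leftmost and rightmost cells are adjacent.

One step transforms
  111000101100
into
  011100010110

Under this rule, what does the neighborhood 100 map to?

1

At position 3 the neighborhood is 100; the next row has 1 there.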